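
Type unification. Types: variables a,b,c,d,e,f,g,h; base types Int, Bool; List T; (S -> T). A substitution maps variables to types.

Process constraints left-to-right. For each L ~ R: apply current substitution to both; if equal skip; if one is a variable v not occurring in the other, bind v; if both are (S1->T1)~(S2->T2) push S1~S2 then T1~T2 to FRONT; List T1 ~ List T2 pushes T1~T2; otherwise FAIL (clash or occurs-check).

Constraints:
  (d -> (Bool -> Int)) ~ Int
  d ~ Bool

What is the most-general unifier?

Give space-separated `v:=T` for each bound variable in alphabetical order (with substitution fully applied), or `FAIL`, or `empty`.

Answer: FAIL

Derivation:
step 1: unify (d -> (Bool -> Int)) ~ Int  [subst: {-} | 1 pending]
  clash: (d -> (Bool -> Int)) vs Int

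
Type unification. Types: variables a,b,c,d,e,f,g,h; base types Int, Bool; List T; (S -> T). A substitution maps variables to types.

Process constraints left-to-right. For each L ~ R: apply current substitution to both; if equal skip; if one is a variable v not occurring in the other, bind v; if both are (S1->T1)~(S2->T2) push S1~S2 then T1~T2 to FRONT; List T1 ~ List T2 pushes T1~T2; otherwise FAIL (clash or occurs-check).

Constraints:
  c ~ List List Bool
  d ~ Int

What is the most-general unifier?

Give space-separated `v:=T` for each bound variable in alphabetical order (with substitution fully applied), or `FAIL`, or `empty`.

Answer: c:=List List Bool d:=Int

Derivation:
step 1: unify c ~ List List Bool  [subst: {-} | 1 pending]
  bind c := List List Bool
step 2: unify d ~ Int  [subst: {c:=List List Bool} | 0 pending]
  bind d := Int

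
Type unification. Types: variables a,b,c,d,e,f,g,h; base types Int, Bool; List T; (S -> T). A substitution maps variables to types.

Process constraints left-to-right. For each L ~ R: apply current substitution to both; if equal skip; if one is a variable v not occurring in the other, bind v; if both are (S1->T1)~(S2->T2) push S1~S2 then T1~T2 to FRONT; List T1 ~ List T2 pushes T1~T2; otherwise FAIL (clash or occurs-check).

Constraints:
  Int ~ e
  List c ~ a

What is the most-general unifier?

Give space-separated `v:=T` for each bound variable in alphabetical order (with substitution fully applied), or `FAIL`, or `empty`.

Answer: a:=List c e:=Int

Derivation:
step 1: unify Int ~ e  [subst: {-} | 1 pending]
  bind e := Int
step 2: unify List c ~ a  [subst: {e:=Int} | 0 pending]
  bind a := List c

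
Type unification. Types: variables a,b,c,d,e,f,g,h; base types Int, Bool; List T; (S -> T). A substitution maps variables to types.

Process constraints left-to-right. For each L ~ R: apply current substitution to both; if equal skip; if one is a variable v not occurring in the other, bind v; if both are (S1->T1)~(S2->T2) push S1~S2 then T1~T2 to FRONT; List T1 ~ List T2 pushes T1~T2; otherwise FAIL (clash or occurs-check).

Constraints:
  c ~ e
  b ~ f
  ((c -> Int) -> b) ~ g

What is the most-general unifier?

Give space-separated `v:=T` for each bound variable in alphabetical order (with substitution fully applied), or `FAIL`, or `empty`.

step 1: unify c ~ e  [subst: {-} | 2 pending]
  bind c := e
step 2: unify b ~ f  [subst: {c:=e} | 1 pending]
  bind b := f
step 3: unify ((e -> Int) -> f) ~ g  [subst: {c:=e, b:=f} | 0 pending]
  bind g := ((e -> Int) -> f)

Answer: b:=f c:=e g:=((e -> Int) -> f)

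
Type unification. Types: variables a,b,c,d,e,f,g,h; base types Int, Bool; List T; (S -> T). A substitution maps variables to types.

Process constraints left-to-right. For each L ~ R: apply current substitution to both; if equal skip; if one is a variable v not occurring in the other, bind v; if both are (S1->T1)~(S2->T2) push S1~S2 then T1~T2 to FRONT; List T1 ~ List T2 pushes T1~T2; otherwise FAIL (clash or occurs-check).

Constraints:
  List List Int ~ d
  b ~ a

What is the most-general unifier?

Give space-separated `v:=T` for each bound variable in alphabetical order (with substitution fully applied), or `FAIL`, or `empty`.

step 1: unify List List Int ~ d  [subst: {-} | 1 pending]
  bind d := List List Int
step 2: unify b ~ a  [subst: {d:=List List Int} | 0 pending]
  bind b := a

Answer: b:=a d:=List List Int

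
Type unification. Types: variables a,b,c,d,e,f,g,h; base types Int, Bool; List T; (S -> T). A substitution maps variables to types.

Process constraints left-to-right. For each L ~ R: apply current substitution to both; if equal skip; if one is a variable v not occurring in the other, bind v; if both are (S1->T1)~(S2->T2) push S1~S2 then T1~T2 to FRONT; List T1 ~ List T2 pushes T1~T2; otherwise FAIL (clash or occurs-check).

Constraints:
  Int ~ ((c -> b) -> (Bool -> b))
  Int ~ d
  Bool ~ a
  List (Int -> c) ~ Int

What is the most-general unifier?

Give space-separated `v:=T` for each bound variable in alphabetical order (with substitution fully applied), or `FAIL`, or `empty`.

step 1: unify Int ~ ((c -> b) -> (Bool -> b))  [subst: {-} | 3 pending]
  clash: Int vs ((c -> b) -> (Bool -> b))

Answer: FAIL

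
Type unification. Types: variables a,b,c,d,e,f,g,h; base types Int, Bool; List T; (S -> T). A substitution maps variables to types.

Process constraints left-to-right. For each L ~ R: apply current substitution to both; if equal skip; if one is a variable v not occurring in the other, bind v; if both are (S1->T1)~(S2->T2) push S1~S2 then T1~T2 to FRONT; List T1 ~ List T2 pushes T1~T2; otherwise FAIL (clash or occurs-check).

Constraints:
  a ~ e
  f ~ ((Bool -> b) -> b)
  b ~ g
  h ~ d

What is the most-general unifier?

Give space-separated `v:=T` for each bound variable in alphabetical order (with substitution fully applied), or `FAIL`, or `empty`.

Answer: a:=e b:=g f:=((Bool -> g) -> g) h:=d

Derivation:
step 1: unify a ~ e  [subst: {-} | 3 pending]
  bind a := e
step 2: unify f ~ ((Bool -> b) -> b)  [subst: {a:=e} | 2 pending]
  bind f := ((Bool -> b) -> b)
step 3: unify b ~ g  [subst: {a:=e, f:=((Bool -> b) -> b)} | 1 pending]
  bind b := g
step 4: unify h ~ d  [subst: {a:=e, f:=((Bool -> b) -> b), b:=g} | 0 pending]
  bind h := d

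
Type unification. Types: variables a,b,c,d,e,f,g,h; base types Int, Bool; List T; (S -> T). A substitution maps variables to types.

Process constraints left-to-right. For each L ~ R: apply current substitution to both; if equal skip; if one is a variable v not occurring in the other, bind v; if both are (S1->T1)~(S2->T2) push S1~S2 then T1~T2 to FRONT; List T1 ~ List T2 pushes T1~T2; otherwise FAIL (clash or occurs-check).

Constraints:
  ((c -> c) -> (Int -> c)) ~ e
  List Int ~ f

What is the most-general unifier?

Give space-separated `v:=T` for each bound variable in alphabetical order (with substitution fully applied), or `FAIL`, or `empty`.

Answer: e:=((c -> c) -> (Int -> c)) f:=List Int

Derivation:
step 1: unify ((c -> c) -> (Int -> c)) ~ e  [subst: {-} | 1 pending]
  bind e := ((c -> c) -> (Int -> c))
step 2: unify List Int ~ f  [subst: {e:=((c -> c) -> (Int -> c))} | 0 pending]
  bind f := List Int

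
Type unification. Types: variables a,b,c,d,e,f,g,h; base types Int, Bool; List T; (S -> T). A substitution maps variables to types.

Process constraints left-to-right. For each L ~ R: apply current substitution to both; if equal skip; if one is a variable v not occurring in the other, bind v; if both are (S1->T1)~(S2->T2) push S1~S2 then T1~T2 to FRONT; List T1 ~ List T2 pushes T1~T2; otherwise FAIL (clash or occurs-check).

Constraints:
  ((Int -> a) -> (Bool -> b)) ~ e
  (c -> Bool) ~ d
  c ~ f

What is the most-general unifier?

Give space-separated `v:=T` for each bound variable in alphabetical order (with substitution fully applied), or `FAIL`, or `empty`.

step 1: unify ((Int -> a) -> (Bool -> b)) ~ e  [subst: {-} | 2 pending]
  bind e := ((Int -> a) -> (Bool -> b))
step 2: unify (c -> Bool) ~ d  [subst: {e:=((Int -> a) -> (Bool -> b))} | 1 pending]
  bind d := (c -> Bool)
step 3: unify c ~ f  [subst: {e:=((Int -> a) -> (Bool -> b)), d:=(c -> Bool)} | 0 pending]
  bind c := f

Answer: c:=f d:=(f -> Bool) e:=((Int -> a) -> (Bool -> b))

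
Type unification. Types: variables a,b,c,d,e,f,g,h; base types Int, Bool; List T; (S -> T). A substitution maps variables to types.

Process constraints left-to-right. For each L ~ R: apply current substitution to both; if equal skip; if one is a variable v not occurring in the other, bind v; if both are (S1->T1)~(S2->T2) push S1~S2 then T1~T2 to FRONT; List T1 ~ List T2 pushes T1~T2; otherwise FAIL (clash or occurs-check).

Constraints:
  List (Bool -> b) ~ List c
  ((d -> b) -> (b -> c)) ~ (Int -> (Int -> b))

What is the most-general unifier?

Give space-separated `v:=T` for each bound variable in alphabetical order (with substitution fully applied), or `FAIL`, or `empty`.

step 1: unify List (Bool -> b) ~ List c  [subst: {-} | 1 pending]
  -> decompose List: push (Bool -> b)~c
step 2: unify (Bool -> b) ~ c  [subst: {-} | 1 pending]
  bind c := (Bool -> b)
step 3: unify ((d -> b) -> (b -> (Bool -> b))) ~ (Int -> (Int -> b))  [subst: {c:=(Bool -> b)} | 0 pending]
  -> decompose arrow: push (d -> b)~Int, (b -> (Bool -> b))~(Int -> b)
step 4: unify (d -> b) ~ Int  [subst: {c:=(Bool -> b)} | 1 pending]
  clash: (d -> b) vs Int

Answer: FAIL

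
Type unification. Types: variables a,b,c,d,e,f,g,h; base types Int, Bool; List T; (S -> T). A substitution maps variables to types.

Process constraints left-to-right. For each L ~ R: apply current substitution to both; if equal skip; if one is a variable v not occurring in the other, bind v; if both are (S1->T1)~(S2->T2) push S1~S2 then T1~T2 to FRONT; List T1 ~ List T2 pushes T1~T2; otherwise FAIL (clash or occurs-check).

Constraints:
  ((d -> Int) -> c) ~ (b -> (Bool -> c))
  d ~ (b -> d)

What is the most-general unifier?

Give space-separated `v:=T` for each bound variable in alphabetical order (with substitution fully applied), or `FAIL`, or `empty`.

Answer: FAIL

Derivation:
step 1: unify ((d -> Int) -> c) ~ (b -> (Bool -> c))  [subst: {-} | 1 pending]
  -> decompose arrow: push (d -> Int)~b, c~(Bool -> c)
step 2: unify (d -> Int) ~ b  [subst: {-} | 2 pending]
  bind b := (d -> Int)
step 3: unify c ~ (Bool -> c)  [subst: {b:=(d -> Int)} | 1 pending]
  occurs-check fail: c in (Bool -> c)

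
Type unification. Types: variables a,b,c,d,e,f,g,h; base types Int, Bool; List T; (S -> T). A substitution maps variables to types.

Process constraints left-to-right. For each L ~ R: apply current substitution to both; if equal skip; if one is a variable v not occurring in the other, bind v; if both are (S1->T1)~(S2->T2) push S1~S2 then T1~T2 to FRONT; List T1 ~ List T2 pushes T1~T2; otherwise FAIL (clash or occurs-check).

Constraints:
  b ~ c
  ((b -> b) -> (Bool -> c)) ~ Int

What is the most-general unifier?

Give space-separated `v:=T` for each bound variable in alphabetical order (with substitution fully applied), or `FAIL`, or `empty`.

Answer: FAIL

Derivation:
step 1: unify b ~ c  [subst: {-} | 1 pending]
  bind b := c
step 2: unify ((c -> c) -> (Bool -> c)) ~ Int  [subst: {b:=c} | 0 pending]
  clash: ((c -> c) -> (Bool -> c)) vs Int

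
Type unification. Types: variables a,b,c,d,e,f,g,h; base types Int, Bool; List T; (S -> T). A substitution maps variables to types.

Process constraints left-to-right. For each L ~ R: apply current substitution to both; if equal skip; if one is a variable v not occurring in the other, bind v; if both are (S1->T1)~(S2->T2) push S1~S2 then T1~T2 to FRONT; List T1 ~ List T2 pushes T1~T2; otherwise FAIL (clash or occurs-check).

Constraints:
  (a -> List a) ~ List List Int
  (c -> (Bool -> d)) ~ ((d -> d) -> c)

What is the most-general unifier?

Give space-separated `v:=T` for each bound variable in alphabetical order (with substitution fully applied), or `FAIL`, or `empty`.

Answer: FAIL

Derivation:
step 1: unify (a -> List a) ~ List List Int  [subst: {-} | 1 pending]
  clash: (a -> List a) vs List List Int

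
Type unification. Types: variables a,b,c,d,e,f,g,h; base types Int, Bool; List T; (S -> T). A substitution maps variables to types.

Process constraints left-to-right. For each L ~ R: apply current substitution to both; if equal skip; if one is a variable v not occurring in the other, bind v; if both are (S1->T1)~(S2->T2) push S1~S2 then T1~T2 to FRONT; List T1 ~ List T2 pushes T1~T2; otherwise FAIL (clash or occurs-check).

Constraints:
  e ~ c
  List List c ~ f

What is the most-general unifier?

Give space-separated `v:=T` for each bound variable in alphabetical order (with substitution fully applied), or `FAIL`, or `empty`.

step 1: unify e ~ c  [subst: {-} | 1 pending]
  bind e := c
step 2: unify List List c ~ f  [subst: {e:=c} | 0 pending]
  bind f := List List c

Answer: e:=c f:=List List c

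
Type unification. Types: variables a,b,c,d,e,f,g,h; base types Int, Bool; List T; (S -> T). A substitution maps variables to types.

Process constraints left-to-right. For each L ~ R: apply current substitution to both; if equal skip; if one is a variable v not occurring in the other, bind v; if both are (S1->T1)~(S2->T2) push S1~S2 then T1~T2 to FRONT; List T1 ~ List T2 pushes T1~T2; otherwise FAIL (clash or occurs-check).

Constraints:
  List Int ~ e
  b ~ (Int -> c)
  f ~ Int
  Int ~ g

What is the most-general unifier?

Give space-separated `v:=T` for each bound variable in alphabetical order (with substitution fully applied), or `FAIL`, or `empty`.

step 1: unify List Int ~ e  [subst: {-} | 3 pending]
  bind e := List Int
step 2: unify b ~ (Int -> c)  [subst: {e:=List Int} | 2 pending]
  bind b := (Int -> c)
step 3: unify f ~ Int  [subst: {e:=List Int, b:=(Int -> c)} | 1 pending]
  bind f := Int
step 4: unify Int ~ g  [subst: {e:=List Int, b:=(Int -> c), f:=Int} | 0 pending]
  bind g := Int

Answer: b:=(Int -> c) e:=List Int f:=Int g:=Int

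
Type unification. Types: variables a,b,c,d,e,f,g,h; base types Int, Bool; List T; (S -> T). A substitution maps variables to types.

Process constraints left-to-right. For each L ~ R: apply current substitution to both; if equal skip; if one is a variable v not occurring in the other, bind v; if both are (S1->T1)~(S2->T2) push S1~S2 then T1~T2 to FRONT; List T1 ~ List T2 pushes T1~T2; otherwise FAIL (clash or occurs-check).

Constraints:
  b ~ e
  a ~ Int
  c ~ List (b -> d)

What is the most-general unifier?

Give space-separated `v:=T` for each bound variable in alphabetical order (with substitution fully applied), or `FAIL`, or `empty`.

Answer: a:=Int b:=e c:=List (e -> d)

Derivation:
step 1: unify b ~ e  [subst: {-} | 2 pending]
  bind b := e
step 2: unify a ~ Int  [subst: {b:=e} | 1 pending]
  bind a := Int
step 3: unify c ~ List (e -> d)  [subst: {b:=e, a:=Int} | 0 pending]
  bind c := List (e -> d)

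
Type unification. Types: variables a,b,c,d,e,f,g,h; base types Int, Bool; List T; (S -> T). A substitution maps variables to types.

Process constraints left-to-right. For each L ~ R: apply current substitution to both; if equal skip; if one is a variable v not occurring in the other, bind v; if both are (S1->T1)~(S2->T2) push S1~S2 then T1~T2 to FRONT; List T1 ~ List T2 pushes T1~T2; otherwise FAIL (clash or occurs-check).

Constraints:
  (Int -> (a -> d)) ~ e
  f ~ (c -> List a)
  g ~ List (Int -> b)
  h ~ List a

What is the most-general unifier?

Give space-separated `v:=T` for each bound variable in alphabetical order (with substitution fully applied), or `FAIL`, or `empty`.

Answer: e:=(Int -> (a -> d)) f:=(c -> List a) g:=List (Int -> b) h:=List a

Derivation:
step 1: unify (Int -> (a -> d)) ~ e  [subst: {-} | 3 pending]
  bind e := (Int -> (a -> d))
step 2: unify f ~ (c -> List a)  [subst: {e:=(Int -> (a -> d))} | 2 pending]
  bind f := (c -> List a)
step 3: unify g ~ List (Int -> b)  [subst: {e:=(Int -> (a -> d)), f:=(c -> List a)} | 1 pending]
  bind g := List (Int -> b)
step 4: unify h ~ List a  [subst: {e:=(Int -> (a -> d)), f:=(c -> List a), g:=List (Int -> b)} | 0 pending]
  bind h := List a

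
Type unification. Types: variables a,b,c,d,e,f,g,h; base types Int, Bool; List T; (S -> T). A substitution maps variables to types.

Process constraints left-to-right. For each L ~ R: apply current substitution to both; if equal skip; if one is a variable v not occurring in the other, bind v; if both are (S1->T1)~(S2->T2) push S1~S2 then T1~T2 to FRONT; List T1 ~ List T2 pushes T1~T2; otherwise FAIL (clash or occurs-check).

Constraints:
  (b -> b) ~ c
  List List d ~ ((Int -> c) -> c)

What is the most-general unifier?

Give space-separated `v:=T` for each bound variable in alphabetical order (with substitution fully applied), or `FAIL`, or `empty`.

step 1: unify (b -> b) ~ c  [subst: {-} | 1 pending]
  bind c := (b -> b)
step 2: unify List List d ~ ((Int -> (b -> b)) -> (b -> b))  [subst: {c:=(b -> b)} | 0 pending]
  clash: List List d vs ((Int -> (b -> b)) -> (b -> b))

Answer: FAIL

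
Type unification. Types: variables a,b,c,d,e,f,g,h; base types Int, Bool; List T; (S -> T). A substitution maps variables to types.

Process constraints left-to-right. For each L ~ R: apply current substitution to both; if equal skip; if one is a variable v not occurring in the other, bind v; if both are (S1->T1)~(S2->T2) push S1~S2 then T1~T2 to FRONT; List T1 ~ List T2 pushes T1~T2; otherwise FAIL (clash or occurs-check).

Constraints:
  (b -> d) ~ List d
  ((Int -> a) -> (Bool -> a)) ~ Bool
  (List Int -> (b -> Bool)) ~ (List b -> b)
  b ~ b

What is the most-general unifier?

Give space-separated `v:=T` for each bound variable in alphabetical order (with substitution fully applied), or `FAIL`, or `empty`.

step 1: unify (b -> d) ~ List d  [subst: {-} | 3 pending]
  clash: (b -> d) vs List d

Answer: FAIL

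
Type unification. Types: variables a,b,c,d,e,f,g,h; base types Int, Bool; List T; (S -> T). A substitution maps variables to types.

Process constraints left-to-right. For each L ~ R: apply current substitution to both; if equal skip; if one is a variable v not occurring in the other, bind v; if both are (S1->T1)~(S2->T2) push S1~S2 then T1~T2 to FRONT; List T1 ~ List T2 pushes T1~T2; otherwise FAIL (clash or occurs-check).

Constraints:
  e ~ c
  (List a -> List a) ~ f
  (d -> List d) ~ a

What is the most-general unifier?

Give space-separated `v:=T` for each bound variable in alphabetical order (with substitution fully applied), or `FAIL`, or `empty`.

step 1: unify e ~ c  [subst: {-} | 2 pending]
  bind e := c
step 2: unify (List a -> List a) ~ f  [subst: {e:=c} | 1 pending]
  bind f := (List a -> List a)
step 3: unify (d -> List d) ~ a  [subst: {e:=c, f:=(List a -> List a)} | 0 pending]
  bind a := (d -> List d)

Answer: a:=(d -> List d) e:=c f:=(List (d -> List d) -> List (d -> List d))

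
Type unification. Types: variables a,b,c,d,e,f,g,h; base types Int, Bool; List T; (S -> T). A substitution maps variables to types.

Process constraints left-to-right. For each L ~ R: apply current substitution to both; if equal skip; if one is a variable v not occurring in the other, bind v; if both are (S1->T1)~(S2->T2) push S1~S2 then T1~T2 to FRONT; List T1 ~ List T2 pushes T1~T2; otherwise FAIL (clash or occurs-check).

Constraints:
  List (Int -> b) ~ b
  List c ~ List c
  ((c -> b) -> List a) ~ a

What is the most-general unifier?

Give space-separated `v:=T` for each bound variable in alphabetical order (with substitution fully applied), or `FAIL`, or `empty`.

Answer: FAIL

Derivation:
step 1: unify List (Int -> b) ~ b  [subst: {-} | 2 pending]
  occurs-check fail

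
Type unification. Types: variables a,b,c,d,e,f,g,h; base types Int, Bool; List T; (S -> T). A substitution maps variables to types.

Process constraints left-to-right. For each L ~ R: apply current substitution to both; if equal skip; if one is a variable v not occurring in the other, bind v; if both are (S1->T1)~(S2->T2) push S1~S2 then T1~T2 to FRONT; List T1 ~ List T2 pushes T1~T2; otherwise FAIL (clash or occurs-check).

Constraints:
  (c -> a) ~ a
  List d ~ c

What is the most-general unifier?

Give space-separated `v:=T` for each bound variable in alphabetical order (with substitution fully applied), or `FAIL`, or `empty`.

Answer: FAIL

Derivation:
step 1: unify (c -> a) ~ a  [subst: {-} | 1 pending]
  occurs-check fail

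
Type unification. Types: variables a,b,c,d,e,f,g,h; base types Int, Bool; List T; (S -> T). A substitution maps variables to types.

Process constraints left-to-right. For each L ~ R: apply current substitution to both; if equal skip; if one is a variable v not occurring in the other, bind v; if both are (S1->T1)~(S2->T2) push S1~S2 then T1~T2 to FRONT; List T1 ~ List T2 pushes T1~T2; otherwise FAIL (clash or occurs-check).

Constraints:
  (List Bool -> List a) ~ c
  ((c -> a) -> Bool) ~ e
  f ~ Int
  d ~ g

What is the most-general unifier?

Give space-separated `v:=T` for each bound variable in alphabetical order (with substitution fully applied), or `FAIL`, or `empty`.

Answer: c:=(List Bool -> List a) d:=g e:=(((List Bool -> List a) -> a) -> Bool) f:=Int

Derivation:
step 1: unify (List Bool -> List a) ~ c  [subst: {-} | 3 pending]
  bind c := (List Bool -> List a)
step 2: unify (((List Bool -> List a) -> a) -> Bool) ~ e  [subst: {c:=(List Bool -> List a)} | 2 pending]
  bind e := (((List Bool -> List a) -> a) -> Bool)
step 3: unify f ~ Int  [subst: {c:=(List Bool -> List a), e:=(((List Bool -> List a) -> a) -> Bool)} | 1 pending]
  bind f := Int
step 4: unify d ~ g  [subst: {c:=(List Bool -> List a), e:=(((List Bool -> List a) -> a) -> Bool), f:=Int} | 0 pending]
  bind d := g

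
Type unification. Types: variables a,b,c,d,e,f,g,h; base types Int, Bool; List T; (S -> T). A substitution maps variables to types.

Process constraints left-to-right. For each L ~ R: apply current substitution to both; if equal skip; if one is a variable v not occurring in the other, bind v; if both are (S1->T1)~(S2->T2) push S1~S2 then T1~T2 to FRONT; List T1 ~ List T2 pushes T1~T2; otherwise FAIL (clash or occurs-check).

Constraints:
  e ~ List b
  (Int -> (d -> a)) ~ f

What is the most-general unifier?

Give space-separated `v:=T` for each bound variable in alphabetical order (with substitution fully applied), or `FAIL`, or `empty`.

Answer: e:=List b f:=(Int -> (d -> a))

Derivation:
step 1: unify e ~ List b  [subst: {-} | 1 pending]
  bind e := List b
step 2: unify (Int -> (d -> a)) ~ f  [subst: {e:=List b} | 0 pending]
  bind f := (Int -> (d -> a))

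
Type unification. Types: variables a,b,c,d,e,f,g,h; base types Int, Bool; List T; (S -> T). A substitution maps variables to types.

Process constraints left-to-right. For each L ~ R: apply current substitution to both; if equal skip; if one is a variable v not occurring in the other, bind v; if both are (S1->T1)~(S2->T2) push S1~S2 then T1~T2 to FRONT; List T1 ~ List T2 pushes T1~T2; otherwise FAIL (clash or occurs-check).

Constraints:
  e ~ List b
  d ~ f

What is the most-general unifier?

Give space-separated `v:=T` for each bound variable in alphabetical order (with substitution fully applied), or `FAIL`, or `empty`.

step 1: unify e ~ List b  [subst: {-} | 1 pending]
  bind e := List b
step 2: unify d ~ f  [subst: {e:=List b} | 0 pending]
  bind d := f

Answer: d:=f e:=List b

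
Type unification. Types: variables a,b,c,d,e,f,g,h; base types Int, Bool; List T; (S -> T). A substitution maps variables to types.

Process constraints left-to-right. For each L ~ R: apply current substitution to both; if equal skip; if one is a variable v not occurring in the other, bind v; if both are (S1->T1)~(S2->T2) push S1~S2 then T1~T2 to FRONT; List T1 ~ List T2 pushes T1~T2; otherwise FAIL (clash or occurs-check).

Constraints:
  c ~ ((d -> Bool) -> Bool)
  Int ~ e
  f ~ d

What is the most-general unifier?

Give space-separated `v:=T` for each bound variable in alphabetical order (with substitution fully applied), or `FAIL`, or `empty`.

Answer: c:=((d -> Bool) -> Bool) e:=Int f:=d

Derivation:
step 1: unify c ~ ((d -> Bool) -> Bool)  [subst: {-} | 2 pending]
  bind c := ((d -> Bool) -> Bool)
step 2: unify Int ~ e  [subst: {c:=((d -> Bool) -> Bool)} | 1 pending]
  bind e := Int
step 3: unify f ~ d  [subst: {c:=((d -> Bool) -> Bool), e:=Int} | 0 pending]
  bind f := d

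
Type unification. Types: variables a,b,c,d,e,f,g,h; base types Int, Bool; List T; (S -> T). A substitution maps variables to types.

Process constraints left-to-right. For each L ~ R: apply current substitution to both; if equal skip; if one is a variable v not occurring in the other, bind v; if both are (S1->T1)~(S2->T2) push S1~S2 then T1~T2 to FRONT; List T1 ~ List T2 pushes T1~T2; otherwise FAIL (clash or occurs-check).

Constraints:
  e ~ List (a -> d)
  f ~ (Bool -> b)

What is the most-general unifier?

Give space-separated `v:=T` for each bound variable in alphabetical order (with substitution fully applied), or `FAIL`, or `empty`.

step 1: unify e ~ List (a -> d)  [subst: {-} | 1 pending]
  bind e := List (a -> d)
step 2: unify f ~ (Bool -> b)  [subst: {e:=List (a -> d)} | 0 pending]
  bind f := (Bool -> b)

Answer: e:=List (a -> d) f:=(Bool -> b)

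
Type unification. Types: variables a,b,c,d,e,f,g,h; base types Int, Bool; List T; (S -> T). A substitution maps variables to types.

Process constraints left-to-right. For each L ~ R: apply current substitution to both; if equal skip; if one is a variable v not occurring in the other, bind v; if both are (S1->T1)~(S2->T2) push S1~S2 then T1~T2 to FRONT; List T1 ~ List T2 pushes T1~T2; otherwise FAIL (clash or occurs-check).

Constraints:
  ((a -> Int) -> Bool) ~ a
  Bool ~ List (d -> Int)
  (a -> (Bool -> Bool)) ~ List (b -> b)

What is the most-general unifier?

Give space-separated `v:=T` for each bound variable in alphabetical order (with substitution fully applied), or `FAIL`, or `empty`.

step 1: unify ((a -> Int) -> Bool) ~ a  [subst: {-} | 2 pending]
  occurs-check fail

Answer: FAIL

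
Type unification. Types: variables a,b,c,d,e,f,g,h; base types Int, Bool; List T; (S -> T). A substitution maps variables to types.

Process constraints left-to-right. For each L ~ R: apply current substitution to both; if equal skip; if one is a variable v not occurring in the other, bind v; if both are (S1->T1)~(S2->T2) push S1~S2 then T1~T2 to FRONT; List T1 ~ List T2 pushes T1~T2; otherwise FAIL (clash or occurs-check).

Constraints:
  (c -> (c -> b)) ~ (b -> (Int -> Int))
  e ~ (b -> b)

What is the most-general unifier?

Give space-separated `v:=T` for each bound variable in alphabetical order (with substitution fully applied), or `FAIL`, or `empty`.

Answer: b:=Int c:=Int e:=(Int -> Int)

Derivation:
step 1: unify (c -> (c -> b)) ~ (b -> (Int -> Int))  [subst: {-} | 1 pending]
  -> decompose arrow: push c~b, (c -> b)~(Int -> Int)
step 2: unify c ~ b  [subst: {-} | 2 pending]
  bind c := b
step 3: unify (b -> b) ~ (Int -> Int)  [subst: {c:=b} | 1 pending]
  -> decompose arrow: push b~Int, b~Int
step 4: unify b ~ Int  [subst: {c:=b} | 2 pending]
  bind b := Int
step 5: unify Int ~ Int  [subst: {c:=b, b:=Int} | 1 pending]
  -> identical, skip
step 6: unify e ~ (Int -> Int)  [subst: {c:=b, b:=Int} | 0 pending]
  bind e := (Int -> Int)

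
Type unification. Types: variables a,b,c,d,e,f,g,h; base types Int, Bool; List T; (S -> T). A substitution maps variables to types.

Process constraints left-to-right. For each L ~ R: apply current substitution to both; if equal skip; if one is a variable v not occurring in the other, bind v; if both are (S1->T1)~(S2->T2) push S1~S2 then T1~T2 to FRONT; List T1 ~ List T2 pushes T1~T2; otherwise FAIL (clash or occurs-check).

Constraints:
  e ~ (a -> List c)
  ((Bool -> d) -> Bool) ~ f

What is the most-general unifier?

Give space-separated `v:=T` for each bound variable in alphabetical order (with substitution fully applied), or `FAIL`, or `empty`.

Answer: e:=(a -> List c) f:=((Bool -> d) -> Bool)

Derivation:
step 1: unify e ~ (a -> List c)  [subst: {-} | 1 pending]
  bind e := (a -> List c)
step 2: unify ((Bool -> d) -> Bool) ~ f  [subst: {e:=(a -> List c)} | 0 pending]
  bind f := ((Bool -> d) -> Bool)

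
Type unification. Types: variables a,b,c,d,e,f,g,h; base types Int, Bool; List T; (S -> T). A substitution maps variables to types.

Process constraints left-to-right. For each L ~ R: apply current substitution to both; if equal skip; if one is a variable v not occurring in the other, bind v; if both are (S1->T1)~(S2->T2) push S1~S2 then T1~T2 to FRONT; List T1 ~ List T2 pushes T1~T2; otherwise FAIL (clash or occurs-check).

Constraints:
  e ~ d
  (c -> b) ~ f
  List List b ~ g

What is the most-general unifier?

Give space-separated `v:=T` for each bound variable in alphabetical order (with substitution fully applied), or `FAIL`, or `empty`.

Answer: e:=d f:=(c -> b) g:=List List b

Derivation:
step 1: unify e ~ d  [subst: {-} | 2 pending]
  bind e := d
step 2: unify (c -> b) ~ f  [subst: {e:=d} | 1 pending]
  bind f := (c -> b)
step 3: unify List List b ~ g  [subst: {e:=d, f:=(c -> b)} | 0 pending]
  bind g := List List b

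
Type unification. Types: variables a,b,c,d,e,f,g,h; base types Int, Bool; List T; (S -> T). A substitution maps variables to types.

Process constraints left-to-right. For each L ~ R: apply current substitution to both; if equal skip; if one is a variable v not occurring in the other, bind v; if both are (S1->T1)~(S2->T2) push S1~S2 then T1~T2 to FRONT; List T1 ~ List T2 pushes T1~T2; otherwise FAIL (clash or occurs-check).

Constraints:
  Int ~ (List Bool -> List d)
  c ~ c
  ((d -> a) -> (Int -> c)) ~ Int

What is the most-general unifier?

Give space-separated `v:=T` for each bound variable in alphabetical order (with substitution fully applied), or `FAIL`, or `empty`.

step 1: unify Int ~ (List Bool -> List d)  [subst: {-} | 2 pending]
  clash: Int vs (List Bool -> List d)

Answer: FAIL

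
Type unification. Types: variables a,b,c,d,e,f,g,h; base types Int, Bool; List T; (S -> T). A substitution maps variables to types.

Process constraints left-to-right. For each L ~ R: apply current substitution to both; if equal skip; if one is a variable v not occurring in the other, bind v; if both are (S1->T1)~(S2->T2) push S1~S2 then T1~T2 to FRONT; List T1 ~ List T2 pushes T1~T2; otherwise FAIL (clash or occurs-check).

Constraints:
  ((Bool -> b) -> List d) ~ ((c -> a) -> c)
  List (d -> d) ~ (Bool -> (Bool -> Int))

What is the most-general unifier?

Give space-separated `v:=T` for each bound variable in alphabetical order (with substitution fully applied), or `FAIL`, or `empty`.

Answer: FAIL

Derivation:
step 1: unify ((Bool -> b) -> List d) ~ ((c -> a) -> c)  [subst: {-} | 1 pending]
  -> decompose arrow: push (Bool -> b)~(c -> a), List d~c
step 2: unify (Bool -> b) ~ (c -> a)  [subst: {-} | 2 pending]
  -> decompose arrow: push Bool~c, b~a
step 3: unify Bool ~ c  [subst: {-} | 3 pending]
  bind c := Bool
step 4: unify b ~ a  [subst: {c:=Bool} | 2 pending]
  bind b := a
step 5: unify List d ~ Bool  [subst: {c:=Bool, b:=a} | 1 pending]
  clash: List d vs Bool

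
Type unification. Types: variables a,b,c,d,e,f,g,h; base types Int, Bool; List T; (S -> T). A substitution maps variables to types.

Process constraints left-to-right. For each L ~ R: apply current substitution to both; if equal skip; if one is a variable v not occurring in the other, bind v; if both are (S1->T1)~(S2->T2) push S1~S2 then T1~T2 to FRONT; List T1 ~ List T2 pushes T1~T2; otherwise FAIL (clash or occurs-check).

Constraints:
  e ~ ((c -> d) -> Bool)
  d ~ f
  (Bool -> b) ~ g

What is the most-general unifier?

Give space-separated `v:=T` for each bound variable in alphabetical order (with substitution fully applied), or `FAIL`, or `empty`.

Answer: d:=f e:=((c -> f) -> Bool) g:=(Bool -> b)

Derivation:
step 1: unify e ~ ((c -> d) -> Bool)  [subst: {-} | 2 pending]
  bind e := ((c -> d) -> Bool)
step 2: unify d ~ f  [subst: {e:=((c -> d) -> Bool)} | 1 pending]
  bind d := f
step 3: unify (Bool -> b) ~ g  [subst: {e:=((c -> d) -> Bool), d:=f} | 0 pending]
  bind g := (Bool -> b)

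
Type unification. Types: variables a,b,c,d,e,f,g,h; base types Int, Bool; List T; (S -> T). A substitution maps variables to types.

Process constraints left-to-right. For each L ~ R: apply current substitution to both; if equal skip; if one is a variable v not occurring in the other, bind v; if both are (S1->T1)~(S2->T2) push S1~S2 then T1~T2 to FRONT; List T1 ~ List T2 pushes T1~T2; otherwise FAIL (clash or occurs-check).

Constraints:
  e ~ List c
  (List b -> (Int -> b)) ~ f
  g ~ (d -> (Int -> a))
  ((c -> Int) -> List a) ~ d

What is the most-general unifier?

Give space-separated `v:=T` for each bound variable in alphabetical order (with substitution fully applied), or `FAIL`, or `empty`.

step 1: unify e ~ List c  [subst: {-} | 3 pending]
  bind e := List c
step 2: unify (List b -> (Int -> b)) ~ f  [subst: {e:=List c} | 2 pending]
  bind f := (List b -> (Int -> b))
step 3: unify g ~ (d -> (Int -> a))  [subst: {e:=List c, f:=(List b -> (Int -> b))} | 1 pending]
  bind g := (d -> (Int -> a))
step 4: unify ((c -> Int) -> List a) ~ d  [subst: {e:=List c, f:=(List b -> (Int -> b)), g:=(d -> (Int -> a))} | 0 pending]
  bind d := ((c -> Int) -> List a)

Answer: d:=((c -> Int) -> List a) e:=List c f:=(List b -> (Int -> b)) g:=(((c -> Int) -> List a) -> (Int -> a))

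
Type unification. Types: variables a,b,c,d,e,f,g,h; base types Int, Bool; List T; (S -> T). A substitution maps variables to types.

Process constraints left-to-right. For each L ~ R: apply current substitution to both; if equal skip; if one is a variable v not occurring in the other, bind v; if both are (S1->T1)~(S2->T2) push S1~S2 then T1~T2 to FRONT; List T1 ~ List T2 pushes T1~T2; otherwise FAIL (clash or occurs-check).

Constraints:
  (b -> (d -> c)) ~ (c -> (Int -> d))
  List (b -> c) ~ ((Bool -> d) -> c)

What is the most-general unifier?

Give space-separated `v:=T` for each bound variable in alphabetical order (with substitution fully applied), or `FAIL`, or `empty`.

step 1: unify (b -> (d -> c)) ~ (c -> (Int -> d))  [subst: {-} | 1 pending]
  -> decompose arrow: push b~c, (d -> c)~(Int -> d)
step 2: unify b ~ c  [subst: {-} | 2 pending]
  bind b := c
step 3: unify (d -> c) ~ (Int -> d)  [subst: {b:=c} | 1 pending]
  -> decompose arrow: push d~Int, c~d
step 4: unify d ~ Int  [subst: {b:=c} | 2 pending]
  bind d := Int
step 5: unify c ~ Int  [subst: {b:=c, d:=Int} | 1 pending]
  bind c := Int
step 6: unify List (Int -> Int) ~ ((Bool -> Int) -> Int)  [subst: {b:=c, d:=Int, c:=Int} | 0 pending]
  clash: List (Int -> Int) vs ((Bool -> Int) -> Int)

Answer: FAIL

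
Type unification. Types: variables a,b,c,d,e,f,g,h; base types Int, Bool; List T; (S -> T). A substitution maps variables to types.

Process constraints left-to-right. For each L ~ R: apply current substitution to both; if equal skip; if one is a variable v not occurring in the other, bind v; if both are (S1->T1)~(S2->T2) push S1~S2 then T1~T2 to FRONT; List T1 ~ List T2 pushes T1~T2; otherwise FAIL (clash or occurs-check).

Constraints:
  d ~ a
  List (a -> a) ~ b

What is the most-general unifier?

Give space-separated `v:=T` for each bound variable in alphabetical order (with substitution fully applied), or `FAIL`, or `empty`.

step 1: unify d ~ a  [subst: {-} | 1 pending]
  bind d := a
step 2: unify List (a -> a) ~ b  [subst: {d:=a} | 0 pending]
  bind b := List (a -> a)

Answer: b:=List (a -> a) d:=a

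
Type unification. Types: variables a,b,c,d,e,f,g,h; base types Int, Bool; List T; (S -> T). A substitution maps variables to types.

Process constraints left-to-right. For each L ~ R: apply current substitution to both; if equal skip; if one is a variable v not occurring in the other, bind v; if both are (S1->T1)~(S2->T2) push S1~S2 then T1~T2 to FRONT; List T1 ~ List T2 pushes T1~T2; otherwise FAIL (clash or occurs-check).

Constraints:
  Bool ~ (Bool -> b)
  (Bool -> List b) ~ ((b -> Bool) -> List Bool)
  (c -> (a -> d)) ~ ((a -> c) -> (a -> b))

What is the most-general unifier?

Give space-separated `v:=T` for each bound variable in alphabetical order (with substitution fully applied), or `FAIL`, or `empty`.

Answer: FAIL

Derivation:
step 1: unify Bool ~ (Bool -> b)  [subst: {-} | 2 pending]
  clash: Bool vs (Bool -> b)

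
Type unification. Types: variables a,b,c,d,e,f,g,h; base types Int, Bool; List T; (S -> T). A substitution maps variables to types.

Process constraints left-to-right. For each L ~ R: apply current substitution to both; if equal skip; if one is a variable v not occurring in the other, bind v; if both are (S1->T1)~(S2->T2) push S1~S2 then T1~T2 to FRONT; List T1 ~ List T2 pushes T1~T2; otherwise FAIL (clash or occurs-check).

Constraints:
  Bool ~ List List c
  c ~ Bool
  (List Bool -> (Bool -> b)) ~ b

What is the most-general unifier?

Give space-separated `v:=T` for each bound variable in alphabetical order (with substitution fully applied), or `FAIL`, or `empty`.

Answer: FAIL

Derivation:
step 1: unify Bool ~ List List c  [subst: {-} | 2 pending]
  clash: Bool vs List List c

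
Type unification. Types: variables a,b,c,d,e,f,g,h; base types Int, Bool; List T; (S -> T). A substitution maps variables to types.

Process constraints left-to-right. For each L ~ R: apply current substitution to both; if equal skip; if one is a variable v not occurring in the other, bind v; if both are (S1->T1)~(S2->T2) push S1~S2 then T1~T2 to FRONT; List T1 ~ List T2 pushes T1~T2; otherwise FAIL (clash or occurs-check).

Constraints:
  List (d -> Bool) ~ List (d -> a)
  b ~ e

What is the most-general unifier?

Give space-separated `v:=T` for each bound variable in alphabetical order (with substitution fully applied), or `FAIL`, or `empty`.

Answer: a:=Bool b:=e

Derivation:
step 1: unify List (d -> Bool) ~ List (d -> a)  [subst: {-} | 1 pending]
  -> decompose List: push (d -> Bool)~(d -> a)
step 2: unify (d -> Bool) ~ (d -> a)  [subst: {-} | 1 pending]
  -> decompose arrow: push d~d, Bool~a
step 3: unify d ~ d  [subst: {-} | 2 pending]
  -> identical, skip
step 4: unify Bool ~ a  [subst: {-} | 1 pending]
  bind a := Bool
step 5: unify b ~ e  [subst: {a:=Bool} | 0 pending]
  bind b := e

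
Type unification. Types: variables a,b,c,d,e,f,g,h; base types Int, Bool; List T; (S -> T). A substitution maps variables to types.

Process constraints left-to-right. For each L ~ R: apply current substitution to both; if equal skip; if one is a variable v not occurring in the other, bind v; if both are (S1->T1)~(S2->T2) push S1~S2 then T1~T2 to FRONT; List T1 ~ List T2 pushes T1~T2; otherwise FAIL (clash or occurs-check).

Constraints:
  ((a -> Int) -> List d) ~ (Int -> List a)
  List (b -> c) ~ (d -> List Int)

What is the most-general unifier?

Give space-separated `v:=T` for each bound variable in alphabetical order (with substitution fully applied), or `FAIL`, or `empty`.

step 1: unify ((a -> Int) -> List d) ~ (Int -> List a)  [subst: {-} | 1 pending]
  -> decompose arrow: push (a -> Int)~Int, List d~List a
step 2: unify (a -> Int) ~ Int  [subst: {-} | 2 pending]
  clash: (a -> Int) vs Int

Answer: FAIL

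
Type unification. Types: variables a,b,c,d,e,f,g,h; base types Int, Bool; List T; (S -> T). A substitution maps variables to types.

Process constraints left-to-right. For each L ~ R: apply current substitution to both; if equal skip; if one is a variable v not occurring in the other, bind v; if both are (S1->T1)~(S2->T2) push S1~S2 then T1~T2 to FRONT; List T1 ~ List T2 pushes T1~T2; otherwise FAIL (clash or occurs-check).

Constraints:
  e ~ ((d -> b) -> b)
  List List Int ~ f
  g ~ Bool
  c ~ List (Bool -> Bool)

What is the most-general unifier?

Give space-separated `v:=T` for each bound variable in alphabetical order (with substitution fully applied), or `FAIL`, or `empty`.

step 1: unify e ~ ((d -> b) -> b)  [subst: {-} | 3 pending]
  bind e := ((d -> b) -> b)
step 2: unify List List Int ~ f  [subst: {e:=((d -> b) -> b)} | 2 pending]
  bind f := List List Int
step 3: unify g ~ Bool  [subst: {e:=((d -> b) -> b), f:=List List Int} | 1 pending]
  bind g := Bool
step 4: unify c ~ List (Bool -> Bool)  [subst: {e:=((d -> b) -> b), f:=List List Int, g:=Bool} | 0 pending]
  bind c := List (Bool -> Bool)

Answer: c:=List (Bool -> Bool) e:=((d -> b) -> b) f:=List List Int g:=Bool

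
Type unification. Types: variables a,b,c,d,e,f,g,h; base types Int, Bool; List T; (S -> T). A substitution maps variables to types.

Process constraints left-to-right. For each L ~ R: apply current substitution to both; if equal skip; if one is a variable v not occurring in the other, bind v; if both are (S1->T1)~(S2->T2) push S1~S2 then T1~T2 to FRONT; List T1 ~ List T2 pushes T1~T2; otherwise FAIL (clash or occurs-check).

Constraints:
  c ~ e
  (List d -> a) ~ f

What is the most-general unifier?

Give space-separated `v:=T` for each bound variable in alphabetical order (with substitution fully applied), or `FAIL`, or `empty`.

Answer: c:=e f:=(List d -> a)

Derivation:
step 1: unify c ~ e  [subst: {-} | 1 pending]
  bind c := e
step 2: unify (List d -> a) ~ f  [subst: {c:=e} | 0 pending]
  bind f := (List d -> a)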